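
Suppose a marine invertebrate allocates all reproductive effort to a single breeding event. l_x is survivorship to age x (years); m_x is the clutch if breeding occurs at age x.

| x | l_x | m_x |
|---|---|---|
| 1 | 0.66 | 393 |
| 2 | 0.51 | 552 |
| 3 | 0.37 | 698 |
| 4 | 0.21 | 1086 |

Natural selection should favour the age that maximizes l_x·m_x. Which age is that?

2

Expected offspring if breeding at age x = l_x × m_x:
  age 1: 0.66 × 393 = 259.380
  age 2: 0.51 × 552 = 281.520
  age 3: 0.37 × 698 = 258.260
  age 4: 0.21 × 1086 = 228.060
Maximum at age 2 (281.520).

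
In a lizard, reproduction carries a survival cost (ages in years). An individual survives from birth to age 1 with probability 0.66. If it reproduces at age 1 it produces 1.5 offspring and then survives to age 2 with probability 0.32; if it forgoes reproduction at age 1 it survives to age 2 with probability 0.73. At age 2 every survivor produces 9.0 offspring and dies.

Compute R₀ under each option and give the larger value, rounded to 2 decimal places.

4.34

breed at age 1: R₀ = 0.66 × (1.5 + 0.32 × 9.0) = 0.66 × 4.3800 = 2.8908
delay to age 2: R₀ = 0.66 × (0.73 × 9.0) = 0.66 × 6.5700 = 4.3362
Higher: delay to age 2 (4.3362).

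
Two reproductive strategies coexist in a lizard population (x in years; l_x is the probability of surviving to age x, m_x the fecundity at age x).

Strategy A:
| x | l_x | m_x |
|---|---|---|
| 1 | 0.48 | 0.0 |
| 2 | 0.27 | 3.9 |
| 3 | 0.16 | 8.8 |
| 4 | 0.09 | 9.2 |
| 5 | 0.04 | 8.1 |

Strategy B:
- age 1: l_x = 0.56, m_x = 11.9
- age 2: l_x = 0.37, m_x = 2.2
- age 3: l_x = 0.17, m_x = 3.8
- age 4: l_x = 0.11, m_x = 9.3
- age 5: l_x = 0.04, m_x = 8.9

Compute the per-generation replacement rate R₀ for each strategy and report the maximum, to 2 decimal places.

9.50

Strategy A: R₀ = 0.48×0.0 + 0.27×3.9 + 0.16×8.8 + 0.09×9.2 + 0.04×8.1 = 3.6130
Strategy B: R₀ = 0.56×11.9 + 0.37×2.2 + 0.17×3.8 + 0.11×9.3 + 0.04×8.9 = 9.5030
Highest R₀: strategy B with 9.5030.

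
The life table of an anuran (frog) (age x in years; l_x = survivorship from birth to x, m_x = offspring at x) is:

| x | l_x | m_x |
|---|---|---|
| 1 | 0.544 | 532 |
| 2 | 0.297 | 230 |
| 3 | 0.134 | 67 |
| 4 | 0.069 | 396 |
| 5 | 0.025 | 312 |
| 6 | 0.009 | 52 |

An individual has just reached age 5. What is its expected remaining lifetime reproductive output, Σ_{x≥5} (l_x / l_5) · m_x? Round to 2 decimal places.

l_5 = 0.025. Conditional survival from age 5 to x is l_x / l_5.
  x=5: (0.025/0.025) × 312 = 312.0000
  x=6: (0.009/0.025) × 52 = 18.7200
Sum = 312.0000 + 18.7200 = 330.7200

330.72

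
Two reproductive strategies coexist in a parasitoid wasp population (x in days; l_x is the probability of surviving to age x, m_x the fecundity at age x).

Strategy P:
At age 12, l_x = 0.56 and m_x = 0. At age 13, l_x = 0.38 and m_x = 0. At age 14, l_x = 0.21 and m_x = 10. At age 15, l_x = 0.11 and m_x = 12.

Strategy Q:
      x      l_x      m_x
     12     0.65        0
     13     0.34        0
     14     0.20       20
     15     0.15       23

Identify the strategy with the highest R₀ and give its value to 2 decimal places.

7.45

Strategy P: R₀ = 0.56×0 + 0.38×0 + 0.21×10 + 0.11×12 = 3.4200
Strategy Q: R₀ = 0.65×0 + 0.34×0 + 0.20×20 + 0.15×23 = 7.4500
Highest R₀: strategy Q with 7.4500.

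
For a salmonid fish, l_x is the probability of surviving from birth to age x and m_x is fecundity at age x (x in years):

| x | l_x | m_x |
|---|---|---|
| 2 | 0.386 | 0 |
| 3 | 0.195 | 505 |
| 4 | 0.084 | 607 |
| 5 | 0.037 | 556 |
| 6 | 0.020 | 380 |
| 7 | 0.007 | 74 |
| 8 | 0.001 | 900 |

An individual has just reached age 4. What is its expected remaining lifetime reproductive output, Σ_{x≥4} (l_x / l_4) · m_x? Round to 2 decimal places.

l_4 = 0.084. Conditional survival from age 4 to x is l_x / l_4.
  x=4: (0.084/0.084) × 607 = 607.0000
  x=5: (0.037/0.084) × 556 = 244.9048
  x=6: (0.020/0.084) × 380 = 90.4762
  x=7: (0.007/0.084) × 74 = 6.1667
  x=8: (0.001/0.084) × 900 = 10.7143
Sum = 607.0000 + 244.9048 + 90.4762 + 6.1667 + 10.7143 = 959.2619

959.26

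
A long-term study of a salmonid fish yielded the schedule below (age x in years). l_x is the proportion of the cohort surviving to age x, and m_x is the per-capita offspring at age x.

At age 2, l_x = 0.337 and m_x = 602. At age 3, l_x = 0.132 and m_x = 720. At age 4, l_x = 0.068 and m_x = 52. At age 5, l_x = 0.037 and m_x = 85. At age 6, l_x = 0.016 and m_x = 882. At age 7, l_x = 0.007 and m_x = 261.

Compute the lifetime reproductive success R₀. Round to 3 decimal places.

320.534

R₀ = Σ l_x m_x:
  age 2: 0.337 × 602 = 202.8740
  age 3: 0.132 × 720 = 95.0400
  age 4: 0.068 × 52 = 3.5360
  age 5: 0.037 × 85 = 3.1450
  age 6: 0.016 × 882 = 14.1120
  age 7: 0.007 × 261 = 1.8270
R₀ = 202.8740 + 95.0400 + 3.5360 + 3.1450 + 14.1120 + 1.8270 = 320.5340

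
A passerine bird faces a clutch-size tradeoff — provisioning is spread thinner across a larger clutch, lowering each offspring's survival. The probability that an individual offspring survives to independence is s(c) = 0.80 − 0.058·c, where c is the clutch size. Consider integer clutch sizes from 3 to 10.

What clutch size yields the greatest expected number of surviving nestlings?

7

Expected surviving nestlings = c × s(c):
  c=3: 3 × 0.626 = 1.878
  c=4: 4 × 0.568 = 2.272
  c=5: 5 × 0.510 = 2.550
  c=6: 6 × 0.452 = 2.712
  c=7: 7 × 0.394 = 2.758
  c=8: 8 × 0.336 = 2.688
  c=9: 9 × 0.278 = 2.502
  c=10: 10 × 0.220 = 2.200
Maximum at c = 7 (2.758 surviving nestlings).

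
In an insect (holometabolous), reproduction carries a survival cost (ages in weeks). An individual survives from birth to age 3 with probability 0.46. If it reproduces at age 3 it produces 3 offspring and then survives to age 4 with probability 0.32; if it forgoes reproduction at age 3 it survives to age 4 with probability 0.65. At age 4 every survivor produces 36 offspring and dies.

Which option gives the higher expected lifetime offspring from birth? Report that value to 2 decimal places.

10.76

breed at age 3: R₀ = 0.46 × (3 + 0.32 × 36) = 0.46 × 14.5200 = 6.6792
delay to age 4: R₀ = 0.46 × (0.65 × 36) = 0.46 × 23.4000 = 10.7640
Higher: delay to age 4 (10.7640).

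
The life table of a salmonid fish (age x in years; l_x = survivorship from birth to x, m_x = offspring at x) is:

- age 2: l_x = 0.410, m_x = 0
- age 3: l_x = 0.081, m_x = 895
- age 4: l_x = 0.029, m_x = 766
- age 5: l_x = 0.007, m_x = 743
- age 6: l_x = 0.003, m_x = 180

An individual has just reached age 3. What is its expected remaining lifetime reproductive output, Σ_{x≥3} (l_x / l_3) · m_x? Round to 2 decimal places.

l_3 = 0.081. Conditional survival from age 3 to x is l_x / l_3.
  x=3: (0.081/0.081) × 895 = 895.0000
  x=4: (0.029/0.081) × 766 = 274.2469
  x=5: (0.007/0.081) × 743 = 64.2099
  x=6: (0.003/0.081) × 180 = 6.6667
Sum = 895.0000 + 274.2469 + 64.2099 + 6.6667 = 1240.1235

1240.12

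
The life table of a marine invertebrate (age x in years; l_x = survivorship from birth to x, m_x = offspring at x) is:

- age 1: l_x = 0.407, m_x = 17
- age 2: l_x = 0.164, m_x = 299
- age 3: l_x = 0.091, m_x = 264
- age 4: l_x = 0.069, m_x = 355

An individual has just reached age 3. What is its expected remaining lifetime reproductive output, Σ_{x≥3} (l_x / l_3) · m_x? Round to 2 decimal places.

533.18

l_3 = 0.091. Conditional survival from age 3 to x is l_x / l_3.
  x=3: (0.091/0.091) × 264 = 264.0000
  x=4: (0.069/0.091) × 355 = 269.1758
Sum = 264.0000 + 269.1758 = 533.1758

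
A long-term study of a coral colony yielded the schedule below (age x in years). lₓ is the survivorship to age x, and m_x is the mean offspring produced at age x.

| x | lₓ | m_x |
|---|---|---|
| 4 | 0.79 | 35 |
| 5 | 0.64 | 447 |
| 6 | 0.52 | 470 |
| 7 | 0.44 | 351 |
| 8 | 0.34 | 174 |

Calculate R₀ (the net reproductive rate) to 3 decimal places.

771.730

R₀ = Σ lₓ m_x:
  age 4: 0.79 × 35 = 27.6500
  age 5: 0.64 × 447 = 286.0800
  age 6: 0.52 × 470 = 244.4000
  age 7: 0.44 × 351 = 154.4400
  age 8: 0.34 × 174 = 59.1600
R₀ = 27.6500 + 286.0800 + 244.4000 + 154.4400 + 59.1600 = 771.7300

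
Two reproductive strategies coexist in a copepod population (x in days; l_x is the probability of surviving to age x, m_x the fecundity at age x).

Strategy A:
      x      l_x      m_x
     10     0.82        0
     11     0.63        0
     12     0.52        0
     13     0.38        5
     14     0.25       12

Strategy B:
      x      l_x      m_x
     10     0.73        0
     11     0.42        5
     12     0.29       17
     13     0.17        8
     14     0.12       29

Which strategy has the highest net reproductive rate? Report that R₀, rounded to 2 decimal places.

Strategy A: R₀ = 0.82×0 + 0.63×0 + 0.52×0 + 0.38×5 + 0.25×12 = 4.9000
Strategy B: R₀ = 0.73×0 + 0.42×5 + 0.29×17 + 0.17×8 + 0.12×29 = 11.8700
Highest R₀: strategy B with 11.8700.

11.87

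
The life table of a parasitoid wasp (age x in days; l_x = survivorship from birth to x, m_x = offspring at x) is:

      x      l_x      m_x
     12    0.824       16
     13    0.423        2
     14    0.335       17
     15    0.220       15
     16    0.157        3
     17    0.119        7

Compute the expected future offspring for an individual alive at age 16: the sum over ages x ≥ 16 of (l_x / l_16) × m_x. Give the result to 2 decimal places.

8.31

l_16 = 0.157. Conditional survival from age 16 to x is l_x / l_16.
  x=16: (0.157/0.157) × 3 = 3.0000
  x=17: (0.119/0.157) × 7 = 5.3057
Sum = 3.0000 + 5.3057 = 8.3057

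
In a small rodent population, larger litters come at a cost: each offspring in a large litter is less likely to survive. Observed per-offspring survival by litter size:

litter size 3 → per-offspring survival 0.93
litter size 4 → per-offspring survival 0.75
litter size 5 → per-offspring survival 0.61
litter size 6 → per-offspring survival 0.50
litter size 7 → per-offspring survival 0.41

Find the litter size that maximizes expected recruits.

Expected recruits = c × s(c):
  c=3: 3 × 0.93 = 2.790
  c=4: 4 × 0.75 = 3.000
  c=5: 5 × 0.61 = 3.050
  c=6: 6 × 0.50 = 3.000
  c=7: 7 × 0.41 = 2.870
Maximum at c = 5 (3.050 recruits).

5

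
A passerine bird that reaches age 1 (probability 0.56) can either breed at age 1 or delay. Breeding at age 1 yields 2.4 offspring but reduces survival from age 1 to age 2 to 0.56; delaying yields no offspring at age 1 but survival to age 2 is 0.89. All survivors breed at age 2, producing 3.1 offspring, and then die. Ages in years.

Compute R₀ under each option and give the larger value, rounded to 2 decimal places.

2.32

breed at age 1: R₀ = 0.56 × (2.4 + 0.56 × 3.1) = 0.56 × 4.1360 = 2.3162
delay to age 2: R₀ = 0.56 × (0.89 × 3.1) = 0.56 × 2.7590 = 1.5450
Higher: breed at age 1 (2.3162).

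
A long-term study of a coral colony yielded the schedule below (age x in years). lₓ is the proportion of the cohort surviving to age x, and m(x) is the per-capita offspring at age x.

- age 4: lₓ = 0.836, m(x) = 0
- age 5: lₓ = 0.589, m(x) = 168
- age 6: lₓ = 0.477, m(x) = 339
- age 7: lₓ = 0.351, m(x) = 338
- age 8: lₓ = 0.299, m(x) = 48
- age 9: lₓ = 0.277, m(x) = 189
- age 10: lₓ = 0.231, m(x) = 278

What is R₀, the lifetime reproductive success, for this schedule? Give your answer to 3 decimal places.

510.216

R₀ = Σ lₓ m(x):
  age 4: 0.836 × 0 = 0.0000
  age 5: 0.589 × 168 = 98.9520
  age 6: 0.477 × 339 = 161.7030
  age 7: 0.351 × 338 = 118.6380
  age 8: 0.299 × 48 = 14.3520
  age 9: 0.277 × 189 = 52.3530
  age 10: 0.231 × 278 = 64.2180
R₀ = 0.0000 + 98.9520 + 161.7030 + 118.6380 + 14.3520 + 52.3530 + 64.2180 = 510.2160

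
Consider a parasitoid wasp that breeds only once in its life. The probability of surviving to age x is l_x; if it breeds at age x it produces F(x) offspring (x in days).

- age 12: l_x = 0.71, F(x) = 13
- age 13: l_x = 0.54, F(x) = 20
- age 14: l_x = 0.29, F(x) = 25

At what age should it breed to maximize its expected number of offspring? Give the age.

13

Expected offspring if breeding at age x = l_x × F(x):
  age 12: 0.71 × 13 = 9.230
  age 13: 0.54 × 20 = 10.800
  age 14: 0.29 × 25 = 7.250
Maximum at age 13 (10.800).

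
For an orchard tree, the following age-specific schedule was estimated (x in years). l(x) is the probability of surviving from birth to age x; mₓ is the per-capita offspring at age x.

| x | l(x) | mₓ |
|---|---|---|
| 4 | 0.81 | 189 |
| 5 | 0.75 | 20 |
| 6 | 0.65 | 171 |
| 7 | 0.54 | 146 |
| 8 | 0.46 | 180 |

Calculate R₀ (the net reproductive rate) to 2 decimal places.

440.88

R₀ = Σ l(x) mₓ:
  age 4: 0.81 × 189 = 153.0900
  age 5: 0.75 × 20 = 15.0000
  age 6: 0.65 × 171 = 111.1500
  age 7: 0.54 × 146 = 78.8400
  age 8: 0.46 × 180 = 82.8000
R₀ = 153.0900 + 15.0000 + 111.1500 + 78.8400 + 82.8000 = 440.8800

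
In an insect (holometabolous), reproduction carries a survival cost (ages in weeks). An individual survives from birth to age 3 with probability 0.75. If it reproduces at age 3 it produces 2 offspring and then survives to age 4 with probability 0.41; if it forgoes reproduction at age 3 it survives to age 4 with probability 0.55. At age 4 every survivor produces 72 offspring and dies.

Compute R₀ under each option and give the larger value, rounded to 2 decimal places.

breed at age 3: R₀ = 0.75 × (2 + 0.41 × 72) = 0.75 × 31.5200 = 23.6400
delay to age 4: R₀ = 0.75 × (0.55 × 72) = 0.75 × 39.6000 = 29.7000
Higher: delay to age 4 (29.7000).

29.70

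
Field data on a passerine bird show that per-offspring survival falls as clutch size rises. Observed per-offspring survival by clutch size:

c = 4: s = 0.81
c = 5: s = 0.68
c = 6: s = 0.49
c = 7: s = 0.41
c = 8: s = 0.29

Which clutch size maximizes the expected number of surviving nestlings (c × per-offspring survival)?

5

Expected surviving nestlings = c × s(c):
  c=4: 4 × 0.81 = 3.240
  c=5: 5 × 0.68 = 3.400
  c=6: 6 × 0.49 = 2.940
  c=7: 7 × 0.41 = 2.870
  c=8: 8 × 0.29 = 2.320
Maximum at c = 5 (3.400 surviving nestlings).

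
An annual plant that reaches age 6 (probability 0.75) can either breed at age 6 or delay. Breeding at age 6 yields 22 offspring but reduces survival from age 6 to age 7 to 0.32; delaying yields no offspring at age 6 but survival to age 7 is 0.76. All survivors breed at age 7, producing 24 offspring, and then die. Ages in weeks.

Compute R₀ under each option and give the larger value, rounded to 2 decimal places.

22.26

breed at age 6: R₀ = 0.75 × (22 + 0.32 × 24) = 0.75 × 29.6800 = 22.2600
delay to age 7: R₀ = 0.75 × (0.76 × 24) = 0.75 × 18.2400 = 13.6800
Higher: breed at age 6 (22.2600).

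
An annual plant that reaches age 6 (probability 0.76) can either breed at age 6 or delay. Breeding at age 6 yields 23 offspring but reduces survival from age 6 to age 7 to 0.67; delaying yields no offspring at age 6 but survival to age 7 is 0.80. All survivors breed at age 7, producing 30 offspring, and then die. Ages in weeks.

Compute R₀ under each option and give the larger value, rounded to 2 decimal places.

32.76

breed at age 6: R₀ = 0.76 × (23 + 0.67 × 30) = 0.76 × 43.1000 = 32.7560
delay to age 7: R₀ = 0.76 × (0.80 × 30) = 0.76 × 24.0000 = 18.2400
Higher: breed at age 6 (32.7560).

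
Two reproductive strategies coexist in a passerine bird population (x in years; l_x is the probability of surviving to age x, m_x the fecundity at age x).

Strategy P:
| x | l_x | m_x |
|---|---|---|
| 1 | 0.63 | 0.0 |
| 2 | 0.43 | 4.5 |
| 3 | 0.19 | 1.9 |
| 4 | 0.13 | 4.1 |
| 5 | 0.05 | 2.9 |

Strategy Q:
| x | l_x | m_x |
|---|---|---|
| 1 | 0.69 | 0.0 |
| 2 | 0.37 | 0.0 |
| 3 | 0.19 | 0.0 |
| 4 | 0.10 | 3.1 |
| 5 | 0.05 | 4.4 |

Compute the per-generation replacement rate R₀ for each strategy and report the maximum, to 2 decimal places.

2.97

Strategy P: R₀ = 0.63×0.0 + 0.43×4.5 + 0.19×1.9 + 0.13×4.1 + 0.05×2.9 = 2.9740
Strategy Q: R₀ = 0.69×0.0 + 0.37×0.0 + 0.19×0.0 + 0.10×3.1 + 0.05×4.4 = 0.5300
Highest R₀: strategy P with 2.9740.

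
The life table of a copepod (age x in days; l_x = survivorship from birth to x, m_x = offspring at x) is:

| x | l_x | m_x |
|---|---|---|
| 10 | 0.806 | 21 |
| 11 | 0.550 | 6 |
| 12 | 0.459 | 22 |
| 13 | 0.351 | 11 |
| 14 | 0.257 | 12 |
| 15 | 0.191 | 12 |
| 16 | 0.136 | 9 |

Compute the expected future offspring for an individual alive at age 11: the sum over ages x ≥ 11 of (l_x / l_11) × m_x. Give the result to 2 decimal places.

43.38

l_11 = 0.550. Conditional survival from age 11 to x is l_x / l_11.
  x=11: (0.550/0.550) × 6 = 6.0000
  x=12: (0.459/0.550) × 22 = 18.3600
  x=13: (0.351/0.550) × 11 = 7.0200
  x=14: (0.257/0.550) × 12 = 5.6073
  x=15: (0.191/0.550) × 12 = 4.1673
  x=16: (0.136/0.550) × 9 = 2.2255
Sum = 6.0000 + 18.3600 + 7.0200 + 5.6073 + 4.1673 + 2.2255 = 43.3800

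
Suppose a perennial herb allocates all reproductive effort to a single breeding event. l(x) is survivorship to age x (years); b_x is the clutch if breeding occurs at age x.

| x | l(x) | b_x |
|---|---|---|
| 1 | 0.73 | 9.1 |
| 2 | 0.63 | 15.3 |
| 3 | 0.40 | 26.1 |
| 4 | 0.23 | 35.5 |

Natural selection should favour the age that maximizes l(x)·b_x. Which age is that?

Expected offspring if breeding at age x = l(x) × b_x:
  age 1: 0.73 × 9.1 = 6.643
  age 2: 0.63 × 15.3 = 9.639
  age 3: 0.40 × 26.1 = 10.440
  age 4: 0.23 × 35.5 = 8.165
Maximum at age 3 (10.440).

3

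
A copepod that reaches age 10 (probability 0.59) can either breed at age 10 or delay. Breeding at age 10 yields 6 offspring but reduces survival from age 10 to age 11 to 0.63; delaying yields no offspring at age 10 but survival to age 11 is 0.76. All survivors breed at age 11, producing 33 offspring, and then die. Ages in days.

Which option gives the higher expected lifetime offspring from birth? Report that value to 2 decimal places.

breed at age 10: R₀ = 0.59 × (6 + 0.63 × 33) = 0.59 × 26.7900 = 15.8061
delay to age 11: R₀ = 0.59 × (0.76 × 33) = 0.59 × 25.0800 = 14.7972
Higher: breed at age 10 (15.8061).

15.81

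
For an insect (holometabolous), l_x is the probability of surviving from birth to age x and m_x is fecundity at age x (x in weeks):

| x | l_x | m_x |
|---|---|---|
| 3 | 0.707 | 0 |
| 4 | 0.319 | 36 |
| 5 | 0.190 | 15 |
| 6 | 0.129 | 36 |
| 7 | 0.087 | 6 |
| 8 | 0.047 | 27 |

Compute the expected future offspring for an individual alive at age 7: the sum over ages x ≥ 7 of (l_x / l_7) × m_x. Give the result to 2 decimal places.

l_7 = 0.087. Conditional survival from age 7 to x is l_x / l_7.
  x=7: (0.087/0.087) × 6 = 6.0000
  x=8: (0.047/0.087) × 27 = 14.5862
Sum = 6.0000 + 14.5862 = 20.5862

20.59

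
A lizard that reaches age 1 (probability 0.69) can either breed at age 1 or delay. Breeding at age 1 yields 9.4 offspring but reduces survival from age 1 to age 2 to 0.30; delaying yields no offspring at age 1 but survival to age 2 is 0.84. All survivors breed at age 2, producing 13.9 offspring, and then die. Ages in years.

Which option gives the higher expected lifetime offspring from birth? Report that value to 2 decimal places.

9.36

breed at age 1: R₀ = 0.69 × (9.4 + 0.30 × 13.9) = 0.69 × 13.5700 = 9.3633
delay to age 2: R₀ = 0.69 × (0.84 × 13.9) = 0.69 × 11.6760 = 8.0564
Higher: breed at age 1 (9.3633).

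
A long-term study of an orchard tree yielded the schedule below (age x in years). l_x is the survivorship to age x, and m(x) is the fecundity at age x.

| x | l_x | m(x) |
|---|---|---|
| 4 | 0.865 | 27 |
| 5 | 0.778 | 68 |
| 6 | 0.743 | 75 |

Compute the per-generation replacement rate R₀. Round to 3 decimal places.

R₀ = Σ l_x m(x):
  age 4: 0.865 × 27 = 23.3550
  age 5: 0.778 × 68 = 52.9040
  age 6: 0.743 × 75 = 55.7250
R₀ = 23.3550 + 52.9040 + 55.7250 = 131.9840

131.984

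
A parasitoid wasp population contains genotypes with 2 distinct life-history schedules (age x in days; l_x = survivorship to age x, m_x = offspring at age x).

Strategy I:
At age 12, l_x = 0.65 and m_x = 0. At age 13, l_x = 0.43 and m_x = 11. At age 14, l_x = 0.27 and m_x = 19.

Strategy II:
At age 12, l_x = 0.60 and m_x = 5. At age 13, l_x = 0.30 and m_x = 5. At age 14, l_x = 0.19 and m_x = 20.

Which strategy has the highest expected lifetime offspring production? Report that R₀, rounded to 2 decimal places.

Strategy I: R₀ = 0.65×0 + 0.43×11 + 0.27×19 = 9.8600
Strategy II: R₀ = 0.60×5 + 0.30×5 + 0.19×20 = 8.3000
Highest R₀: strategy I with 9.8600.

9.86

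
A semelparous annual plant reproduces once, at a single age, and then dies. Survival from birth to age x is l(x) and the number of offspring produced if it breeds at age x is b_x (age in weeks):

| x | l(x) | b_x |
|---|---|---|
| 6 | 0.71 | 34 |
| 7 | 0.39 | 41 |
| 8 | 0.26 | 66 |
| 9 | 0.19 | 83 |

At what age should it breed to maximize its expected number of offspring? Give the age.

6

Expected offspring if breeding at age x = l(x) × b_x:
  age 6: 0.71 × 34 = 24.140
  age 7: 0.39 × 41 = 15.990
  age 8: 0.26 × 66 = 17.160
  age 9: 0.19 × 83 = 15.770
Maximum at age 6 (24.140).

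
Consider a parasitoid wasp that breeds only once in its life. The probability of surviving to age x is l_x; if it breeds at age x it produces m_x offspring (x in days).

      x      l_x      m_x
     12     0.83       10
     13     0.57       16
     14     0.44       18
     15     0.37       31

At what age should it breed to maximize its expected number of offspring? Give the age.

Expected offspring if breeding at age x = l_x × m_x:
  age 12: 0.83 × 10 = 8.300
  age 13: 0.57 × 16 = 9.120
  age 14: 0.44 × 18 = 7.920
  age 15: 0.37 × 31 = 11.470
Maximum at age 15 (11.470).

15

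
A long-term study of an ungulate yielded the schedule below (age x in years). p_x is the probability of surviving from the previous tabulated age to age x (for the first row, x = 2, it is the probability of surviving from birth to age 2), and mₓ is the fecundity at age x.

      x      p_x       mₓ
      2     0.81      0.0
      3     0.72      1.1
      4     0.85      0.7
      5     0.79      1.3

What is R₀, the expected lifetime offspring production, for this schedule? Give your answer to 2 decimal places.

1.50

Survivorship from birth: l_x = p_2·p_3·…·p_x.
  l_2 = 0.81000
  l_3 = 0.58320
  l_4 = 0.49572
  l_5 = 0.39162
R₀ = Σ l_x mₓ:
  age 2: 0.81000 × 0.0 = 0.0000
  age 3: 0.58320 × 1.1 = 0.6415
  age 4: 0.49572 × 0.7 = 0.3470
  age 5: 0.39162 × 1.3 = 0.5091
R₀ = 0.0000 + 0.6415 + 0.3470 + 0.5091 = 1.4976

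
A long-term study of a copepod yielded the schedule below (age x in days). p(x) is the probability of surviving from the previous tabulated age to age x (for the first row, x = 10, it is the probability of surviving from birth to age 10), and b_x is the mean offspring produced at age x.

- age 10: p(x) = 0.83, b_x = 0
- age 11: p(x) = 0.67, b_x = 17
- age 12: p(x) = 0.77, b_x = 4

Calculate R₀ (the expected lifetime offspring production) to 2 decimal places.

Survivorship from birth: l_x = p_10·p_11·…·p_x.
  l_10 = 0.83000
  l_11 = 0.55610
  l_12 = 0.42820
R₀ = Σ l_x b_x:
  age 10: 0.83000 × 0 = 0.0000
  age 11: 0.55610 × 17 = 9.4537
  age 12: 0.42820 × 4 = 1.7128
R₀ = 0.0000 + 9.4537 + 1.7128 = 11.1665

11.17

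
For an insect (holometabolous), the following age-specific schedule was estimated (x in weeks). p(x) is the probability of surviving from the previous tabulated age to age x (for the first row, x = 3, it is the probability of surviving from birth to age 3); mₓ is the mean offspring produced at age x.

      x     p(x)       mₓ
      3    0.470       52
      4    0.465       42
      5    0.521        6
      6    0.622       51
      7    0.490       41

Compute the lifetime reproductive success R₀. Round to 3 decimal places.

39.337

Survivorship from birth: l_x = p_3·p_4·…·p_x.
  l_3 = 0.47000
  l_4 = 0.21855
  l_5 = 0.11386
  l_6 = 0.07082
  l_7 = 0.03470
R₀ = Σ l_x mₓ:
  age 3: 0.47000 × 52 = 24.4400
  age 4: 0.21855 × 42 = 9.1791
  age 5: 0.11386 × 6 = 0.6832
  age 6: 0.07082 × 51 = 3.6118
  age 7: 0.03470 × 41 = 1.4227
R₀ = 24.4400 + 9.1791 + 0.6832 + 3.6118 + 1.4227 = 39.3368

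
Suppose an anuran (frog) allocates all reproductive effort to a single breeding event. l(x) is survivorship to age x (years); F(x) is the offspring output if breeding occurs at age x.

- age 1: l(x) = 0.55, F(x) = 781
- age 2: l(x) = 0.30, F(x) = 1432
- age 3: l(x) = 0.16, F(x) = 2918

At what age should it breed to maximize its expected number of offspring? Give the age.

Expected offspring if breeding at age x = l(x) × F(x):
  age 1: 0.55 × 781 = 429.550
  age 2: 0.30 × 1432 = 429.600
  age 3: 0.16 × 2918 = 466.880
Maximum at age 3 (466.880).

3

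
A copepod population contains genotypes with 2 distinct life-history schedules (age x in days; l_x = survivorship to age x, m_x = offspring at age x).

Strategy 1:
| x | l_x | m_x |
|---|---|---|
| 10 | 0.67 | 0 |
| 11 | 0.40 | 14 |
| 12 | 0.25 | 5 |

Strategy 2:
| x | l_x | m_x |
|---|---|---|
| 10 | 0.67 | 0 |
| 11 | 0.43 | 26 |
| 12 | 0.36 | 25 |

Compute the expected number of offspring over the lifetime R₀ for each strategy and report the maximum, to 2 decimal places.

20.18

Strategy 1: R₀ = 0.67×0 + 0.40×14 + 0.25×5 = 6.8500
Strategy 2: R₀ = 0.67×0 + 0.43×26 + 0.36×25 = 20.1800
Highest R₀: strategy 2 with 20.1800.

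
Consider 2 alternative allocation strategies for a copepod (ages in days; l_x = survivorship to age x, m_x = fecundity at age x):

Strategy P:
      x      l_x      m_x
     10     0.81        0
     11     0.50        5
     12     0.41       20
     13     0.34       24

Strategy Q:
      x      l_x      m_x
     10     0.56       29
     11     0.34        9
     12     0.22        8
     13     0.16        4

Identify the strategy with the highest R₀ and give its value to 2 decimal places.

21.70

Strategy P: R₀ = 0.81×0 + 0.50×5 + 0.41×20 + 0.34×24 = 18.8600
Strategy Q: R₀ = 0.56×29 + 0.34×9 + 0.22×8 + 0.16×4 = 21.7000
Highest R₀: strategy Q with 21.7000.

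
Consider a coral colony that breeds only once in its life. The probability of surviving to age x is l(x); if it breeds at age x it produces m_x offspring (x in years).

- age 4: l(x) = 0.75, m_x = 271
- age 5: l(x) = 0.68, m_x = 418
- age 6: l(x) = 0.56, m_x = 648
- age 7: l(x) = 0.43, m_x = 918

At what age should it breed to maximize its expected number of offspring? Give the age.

7

Expected offspring if breeding at age x = l(x) × m_x:
  age 4: 0.75 × 271 = 203.250
  age 5: 0.68 × 418 = 284.240
  age 6: 0.56 × 648 = 362.880
  age 7: 0.43 × 918 = 394.740
Maximum at age 7 (394.740).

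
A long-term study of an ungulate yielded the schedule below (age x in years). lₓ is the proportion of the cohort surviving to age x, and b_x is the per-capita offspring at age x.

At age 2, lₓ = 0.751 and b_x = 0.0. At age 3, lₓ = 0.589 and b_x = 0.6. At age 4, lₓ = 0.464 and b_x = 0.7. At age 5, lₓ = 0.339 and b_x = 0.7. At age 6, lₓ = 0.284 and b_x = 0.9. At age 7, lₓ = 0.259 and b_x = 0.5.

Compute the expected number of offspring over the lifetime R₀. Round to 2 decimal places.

1.30

R₀ = Σ lₓ b_x:
  age 2: 0.751 × 0.0 = 0.0000
  age 3: 0.589 × 0.6 = 0.3534
  age 4: 0.464 × 0.7 = 0.3248
  age 5: 0.339 × 0.7 = 0.2373
  age 6: 0.284 × 0.9 = 0.2556
  age 7: 0.259 × 0.5 = 0.1295
R₀ = 0.0000 + 0.3534 + 0.3248 + 0.2373 + 0.2556 + 0.1295 = 1.3006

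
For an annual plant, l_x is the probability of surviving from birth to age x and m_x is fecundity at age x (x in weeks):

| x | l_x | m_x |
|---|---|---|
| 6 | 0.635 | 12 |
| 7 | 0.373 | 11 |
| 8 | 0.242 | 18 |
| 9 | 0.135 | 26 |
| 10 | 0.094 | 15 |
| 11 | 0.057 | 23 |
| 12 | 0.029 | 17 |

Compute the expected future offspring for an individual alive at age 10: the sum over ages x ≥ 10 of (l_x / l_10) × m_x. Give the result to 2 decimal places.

34.19

l_10 = 0.094. Conditional survival from age 10 to x is l_x / l_10.
  x=10: (0.094/0.094) × 15 = 15.0000
  x=11: (0.057/0.094) × 23 = 13.9468
  x=12: (0.029/0.094) × 17 = 5.2447
Sum = 15.0000 + 13.9468 + 5.2447 = 34.1915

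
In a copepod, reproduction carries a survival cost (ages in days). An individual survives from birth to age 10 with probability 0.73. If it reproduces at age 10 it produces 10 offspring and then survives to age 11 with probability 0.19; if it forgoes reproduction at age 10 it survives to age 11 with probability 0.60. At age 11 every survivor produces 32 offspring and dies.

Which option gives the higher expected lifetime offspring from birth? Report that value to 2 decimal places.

14.02

breed at age 10: R₀ = 0.73 × (10 + 0.19 × 32) = 0.73 × 16.0800 = 11.7384
delay to age 11: R₀ = 0.73 × (0.60 × 32) = 0.73 × 19.2000 = 14.0160
Higher: delay to age 11 (14.0160).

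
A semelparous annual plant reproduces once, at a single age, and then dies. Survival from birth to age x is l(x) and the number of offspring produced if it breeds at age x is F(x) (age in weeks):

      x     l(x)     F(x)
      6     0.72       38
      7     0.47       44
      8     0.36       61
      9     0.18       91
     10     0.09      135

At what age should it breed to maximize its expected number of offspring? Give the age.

6

Expected offspring if breeding at age x = l(x) × F(x):
  age 6: 0.72 × 38 = 27.360
  age 7: 0.47 × 44 = 20.680
  age 8: 0.36 × 61 = 21.960
  age 9: 0.18 × 91 = 16.380
  age 10: 0.09 × 135 = 12.150
Maximum at age 6 (27.360).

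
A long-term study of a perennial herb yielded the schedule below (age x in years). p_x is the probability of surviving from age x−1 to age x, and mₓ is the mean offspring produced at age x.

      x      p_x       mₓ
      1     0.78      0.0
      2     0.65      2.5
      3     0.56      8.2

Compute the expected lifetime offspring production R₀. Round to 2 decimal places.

3.60

Survivorship from birth: l_x = p_1·p_2·…·p_x.
  l_1 = 0.78000
  l_2 = 0.50700
  l_3 = 0.28392
R₀ = Σ l_x mₓ:
  age 1: 0.78000 × 0.0 = 0.0000
  age 2: 0.50700 × 2.5 = 1.2675
  age 3: 0.28392 × 8.2 = 2.3281
R₀ = 0.0000 + 1.2675 + 2.3281 = 3.5956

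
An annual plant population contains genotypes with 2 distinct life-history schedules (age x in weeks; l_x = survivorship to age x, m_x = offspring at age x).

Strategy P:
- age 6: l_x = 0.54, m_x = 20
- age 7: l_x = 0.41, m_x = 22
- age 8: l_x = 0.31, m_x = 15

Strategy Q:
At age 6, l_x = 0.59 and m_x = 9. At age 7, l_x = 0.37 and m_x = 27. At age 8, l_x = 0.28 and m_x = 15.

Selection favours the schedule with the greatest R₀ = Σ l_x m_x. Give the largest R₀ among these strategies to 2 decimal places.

Strategy P: R₀ = 0.54×20 + 0.41×22 + 0.31×15 = 24.4700
Strategy Q: R₀ = 0.59×9 + 0.37×27 + 0.28×15 = 19.5000
Highest R₀: strategy P with 24.4700.

24.47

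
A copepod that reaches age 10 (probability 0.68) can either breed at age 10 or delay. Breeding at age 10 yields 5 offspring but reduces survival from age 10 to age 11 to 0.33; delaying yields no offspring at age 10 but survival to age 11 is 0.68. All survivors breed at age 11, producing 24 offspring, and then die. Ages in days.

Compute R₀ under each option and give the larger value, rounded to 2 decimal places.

11.10

breed at age 10: R₀ = 0.68 × (5 + 0.33 × 24) = 0.68 × 12.9200 = 8.7856
delay to age 11: R₀ = 0.68 × (0.68 × 24) = 0.68 × 16.3200 = 11.0976
Higher: delay to age 11 (11.0976).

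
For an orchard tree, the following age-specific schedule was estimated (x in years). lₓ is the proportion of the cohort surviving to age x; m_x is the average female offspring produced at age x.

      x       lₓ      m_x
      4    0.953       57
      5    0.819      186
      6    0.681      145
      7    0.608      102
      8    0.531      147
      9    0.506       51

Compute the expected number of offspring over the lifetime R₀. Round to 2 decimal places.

471.28

R₀ = Σ lₓ m_x:
  age 4: 0.953 × 57 = 54.3210
  age 5: 0.819 × 186 = 152.3340
  age 6: 0.681 × 145 = 98.7450
  age 7: 0.608 × 102 = 62.0160
  age 8: 0.531 × 147 = 78.0570
  age 9: 0.506 × 51 = 25.8060
R₀ = 54.3210 + 152.3340 + 98.7450 + 62.0160 + 78.0570 + 25.8060 = 471.2790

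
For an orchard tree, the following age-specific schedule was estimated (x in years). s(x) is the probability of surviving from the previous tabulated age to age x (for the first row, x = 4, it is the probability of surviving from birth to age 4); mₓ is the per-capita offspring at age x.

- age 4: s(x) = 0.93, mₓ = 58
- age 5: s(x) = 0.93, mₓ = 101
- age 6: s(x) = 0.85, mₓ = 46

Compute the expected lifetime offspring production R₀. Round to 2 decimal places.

Survivorship from birth: l_x = s_4·s_5·…·s_x.
  l_4 = 0.93000
  l_5 = 0.86490
  l_6 = 0.73517
R₀ = Σ l_x mₓ:
  age 4: 0.93000 × 58 = 53.9400
  age 5: 0.86490 × 101 = 87.3549
  age 6: 0.73517 × 46 = 33.8178
R₀ = 53.9400 + 87.3549 + 33.8178 = 175.1127

175.11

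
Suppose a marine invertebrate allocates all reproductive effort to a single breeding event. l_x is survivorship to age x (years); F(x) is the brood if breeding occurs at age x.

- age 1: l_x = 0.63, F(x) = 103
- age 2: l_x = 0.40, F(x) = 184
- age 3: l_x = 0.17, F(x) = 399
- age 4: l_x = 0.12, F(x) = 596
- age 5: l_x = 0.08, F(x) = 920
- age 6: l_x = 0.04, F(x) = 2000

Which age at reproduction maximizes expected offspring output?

Expected offspring if breeding at age x = l_x × F(x):
  age 1: 0.63 × 103 = 64.890
  age 2: 0.40 × 184 = 73.600
  age 3: 0.17 × 399 = 67.830
  age 4: 0.12 × 596 = 71.520
  age 5: 0.08 × 920 = 73.600
  age 6: 0.04 × 2000 = 80.000
Maximum at age 6 (80.000).

6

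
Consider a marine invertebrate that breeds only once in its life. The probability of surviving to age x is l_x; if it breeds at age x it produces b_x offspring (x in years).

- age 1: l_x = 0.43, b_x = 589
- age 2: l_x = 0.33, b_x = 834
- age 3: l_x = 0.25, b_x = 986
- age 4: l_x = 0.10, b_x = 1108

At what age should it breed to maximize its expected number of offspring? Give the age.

Expected offspring if breeding at age x = l_x × b_x:
  age 1: 0.43 × 589 = 253.270
  age 2: 0.33 × 834 = 275.220
  age 3: 0.25 × 986 = 246.500
  age 4: 0.10 × 1108 = 110.800
Maximum at age 2 (275.220).

2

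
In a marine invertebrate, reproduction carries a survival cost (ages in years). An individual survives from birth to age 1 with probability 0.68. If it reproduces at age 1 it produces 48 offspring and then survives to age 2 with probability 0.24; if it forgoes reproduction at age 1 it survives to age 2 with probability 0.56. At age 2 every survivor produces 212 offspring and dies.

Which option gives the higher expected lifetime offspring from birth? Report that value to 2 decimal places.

80.73

breed at age 1: R₀ = 0.68 × (48 + 0.24 × 212) = 0.68 × 98.8800 = 67.2384
delay to age 2: R₀ = 0.68 × (0.56 × 212) = 0.68 × 118.7200 = 80.7296
Higher: delay to age 2 (80.7296).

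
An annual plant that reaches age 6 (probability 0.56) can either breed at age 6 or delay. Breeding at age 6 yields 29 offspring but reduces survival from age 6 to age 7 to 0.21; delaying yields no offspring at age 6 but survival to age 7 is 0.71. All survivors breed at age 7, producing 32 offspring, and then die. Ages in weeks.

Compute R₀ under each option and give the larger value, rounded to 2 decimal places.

breed at age 6: R₀ = 0.56 × (29 + 0.21 × 32) = 0.56 × 35.7200 = 20.0032
delay to age 7: R₀ = 0.56 × (0.71 × 32) = 0.56 × 22.7200 = 12.7232
Higher: breed at age 6 (20.0032).

20.00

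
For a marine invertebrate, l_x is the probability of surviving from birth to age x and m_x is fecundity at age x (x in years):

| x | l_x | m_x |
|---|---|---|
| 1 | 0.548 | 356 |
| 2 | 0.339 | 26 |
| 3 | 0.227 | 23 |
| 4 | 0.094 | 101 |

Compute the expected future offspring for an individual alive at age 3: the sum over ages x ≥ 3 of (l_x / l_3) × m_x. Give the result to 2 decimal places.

l_3 = 0.227. Conditional survival from age 3 to x is l_x / l_3.
  x=3: (0.227/0.227) × 23 = 23.0000
  x=4: (0.094/0.227) × 101 = 41.8238
Sum = 23.0000 + 41.8238 = 64.8238

64.82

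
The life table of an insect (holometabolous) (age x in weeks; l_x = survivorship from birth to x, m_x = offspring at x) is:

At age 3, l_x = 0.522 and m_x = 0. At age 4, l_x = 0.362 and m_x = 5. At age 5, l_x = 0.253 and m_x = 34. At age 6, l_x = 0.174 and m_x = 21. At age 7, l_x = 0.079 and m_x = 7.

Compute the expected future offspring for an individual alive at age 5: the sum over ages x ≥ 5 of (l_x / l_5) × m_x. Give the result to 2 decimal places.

50.63

l_5 = 0.253. Conditional survival from age 5 to x is l_x / l_5.
  x=5: (0.253/0.253) × 34 = 34.0000
  x=6: (0.174/0.253) × 21 = 14.4427
  x=7: (0.079/0.253) × 7 = 2.1858
Sum = 34.0000 + 14.4427 + 2.1858 = 50.6285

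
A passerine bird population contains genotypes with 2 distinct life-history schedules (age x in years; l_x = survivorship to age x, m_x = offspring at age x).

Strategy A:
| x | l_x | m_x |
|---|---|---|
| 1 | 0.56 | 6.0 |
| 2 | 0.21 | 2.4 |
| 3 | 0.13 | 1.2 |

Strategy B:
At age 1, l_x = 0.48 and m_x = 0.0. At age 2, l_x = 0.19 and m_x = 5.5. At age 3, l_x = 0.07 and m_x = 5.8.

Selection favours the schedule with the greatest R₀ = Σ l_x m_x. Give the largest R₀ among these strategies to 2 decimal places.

Strategy A: R₀ = 0.56×6.0 + 0.21×2.4 + 0.13×1.2 = 4.0200
Strategy B: R₀ = 0.48×0.0 + 0.19×5.5 + 0.07×5.8 = 1.4510
Highest R₀: strategy A with 4.0200.

4.02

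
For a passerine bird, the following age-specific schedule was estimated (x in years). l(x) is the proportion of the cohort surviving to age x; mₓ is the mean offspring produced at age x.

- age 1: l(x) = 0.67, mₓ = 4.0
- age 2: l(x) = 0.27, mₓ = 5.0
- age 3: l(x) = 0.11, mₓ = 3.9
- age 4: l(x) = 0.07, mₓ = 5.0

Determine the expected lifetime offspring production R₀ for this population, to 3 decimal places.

4.809

R₀ = Σ l(x) mₓ:
  age 1: 0.67 × 4.0 = 2.6800
  age 2: 0.27 × 5.0 = 1.3500
  age 3: 0.11 × 3.9 = 0.4290
  age 4: 0.07 × 5.0 = 0.3500
R₀ = 2.6800 + 1.3500 + 0.4290 + 0.3500 = 4.8090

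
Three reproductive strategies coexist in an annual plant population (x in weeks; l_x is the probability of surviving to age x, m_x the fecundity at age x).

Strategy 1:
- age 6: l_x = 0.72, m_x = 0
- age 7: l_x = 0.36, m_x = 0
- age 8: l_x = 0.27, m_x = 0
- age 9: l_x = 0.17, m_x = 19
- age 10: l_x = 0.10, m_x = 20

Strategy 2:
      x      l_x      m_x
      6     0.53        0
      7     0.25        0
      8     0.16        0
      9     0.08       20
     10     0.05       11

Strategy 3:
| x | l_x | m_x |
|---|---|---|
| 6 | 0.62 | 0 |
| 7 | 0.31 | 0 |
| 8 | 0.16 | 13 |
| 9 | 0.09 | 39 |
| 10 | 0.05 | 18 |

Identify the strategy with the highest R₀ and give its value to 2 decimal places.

Strategy 1: R₀ = 0.72×0 + 0.36×0 + 0.27×0 + 0.17×19 + 0.10×20 = 5.2300
Strategy 2: R₀ = 0.53×0 + 0.25×0 + 0.16×0 + 0.08×20 + 0.05×11 = 2.1500
Strategy 3: R₀ = 0.62×0 + 0.31×0 + 0.16×13 + 0.09×39 + 0.05×18 = 6.4900
Highest R₀: strategy 3 with 6.4900.

6.49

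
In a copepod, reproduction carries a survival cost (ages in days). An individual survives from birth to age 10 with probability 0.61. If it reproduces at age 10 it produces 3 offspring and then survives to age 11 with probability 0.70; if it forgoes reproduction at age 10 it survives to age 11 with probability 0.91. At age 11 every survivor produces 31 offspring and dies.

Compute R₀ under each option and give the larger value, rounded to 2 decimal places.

breed at age 10: R₀ = 0.61 × (3 + 0.70 × 31) = 0.61 × 24.7000 = 15.0670
delay to age 11: R₀ = 0.61 × (0.91 × 31) = 0.61 × 28.2100 = 17.2081
Higher: delay to age 11 (17.2081).

17.21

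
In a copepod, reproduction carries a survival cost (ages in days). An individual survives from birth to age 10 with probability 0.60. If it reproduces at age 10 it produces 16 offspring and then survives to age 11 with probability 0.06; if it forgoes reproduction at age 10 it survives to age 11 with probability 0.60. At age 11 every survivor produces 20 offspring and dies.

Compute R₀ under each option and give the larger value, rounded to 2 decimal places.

breed at age 10: R₀ = 0.60 × (16 + 0.06 × 20) = 0.60 × 17.2000 = 10.3200
delay to age 11: R₀ = 0.60 × (0.60 × 20) = 0.60 × 12.0000 = 7.2000
Higher: breed at age 10 (10.3200).

10.32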